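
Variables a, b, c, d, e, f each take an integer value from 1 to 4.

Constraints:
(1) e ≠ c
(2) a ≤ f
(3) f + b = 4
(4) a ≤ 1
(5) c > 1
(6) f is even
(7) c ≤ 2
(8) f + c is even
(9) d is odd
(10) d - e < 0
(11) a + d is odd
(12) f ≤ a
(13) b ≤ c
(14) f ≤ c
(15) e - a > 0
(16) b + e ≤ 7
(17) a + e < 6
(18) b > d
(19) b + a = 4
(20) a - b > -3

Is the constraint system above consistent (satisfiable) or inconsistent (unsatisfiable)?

From constraints 4 and 12: f ≤ a ≤ 1. From constraints 7 and 13: b ≤ c ≤ 2. Hence f + b ≤ 3. But constraint 3 requires f + b = 4, and 4 > 3. Contradiction.

Unsatisfiable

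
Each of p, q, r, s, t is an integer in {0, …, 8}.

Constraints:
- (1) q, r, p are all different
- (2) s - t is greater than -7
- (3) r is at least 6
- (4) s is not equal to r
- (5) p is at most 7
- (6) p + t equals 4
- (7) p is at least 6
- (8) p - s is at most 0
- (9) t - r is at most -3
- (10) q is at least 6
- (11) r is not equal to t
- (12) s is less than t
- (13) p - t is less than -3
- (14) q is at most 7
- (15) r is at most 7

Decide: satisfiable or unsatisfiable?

Constraints 3, 5, 7, 10, 14, and 15 confine each of q, r, p to the 2 values {6, 7}.
Constraint 1 requires all 3 of them to be distinct, but only 2 values are available — impossible by the pigeonhole principle.

Unsatisfiable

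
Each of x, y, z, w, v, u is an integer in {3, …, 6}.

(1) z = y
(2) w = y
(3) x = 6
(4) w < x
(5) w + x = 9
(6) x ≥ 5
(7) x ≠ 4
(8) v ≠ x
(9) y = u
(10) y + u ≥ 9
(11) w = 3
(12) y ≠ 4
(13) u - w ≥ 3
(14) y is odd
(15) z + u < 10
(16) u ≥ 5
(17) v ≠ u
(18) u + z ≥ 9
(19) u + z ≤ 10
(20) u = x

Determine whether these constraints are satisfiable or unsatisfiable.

Constraint 11 fixes w = 3 and constraint 3 fixes x = 6. Constraints 2, 9, and 20 give w = y = u = x, so w = x. But 3 ≠ 6 — contradiction.

Unsatisfiable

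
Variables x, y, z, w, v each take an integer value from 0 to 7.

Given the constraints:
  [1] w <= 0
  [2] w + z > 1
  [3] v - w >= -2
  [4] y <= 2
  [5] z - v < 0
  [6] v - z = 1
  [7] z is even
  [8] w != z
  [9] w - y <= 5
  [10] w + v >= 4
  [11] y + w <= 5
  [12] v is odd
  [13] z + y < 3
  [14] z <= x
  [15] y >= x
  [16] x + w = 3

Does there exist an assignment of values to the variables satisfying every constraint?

Unsatisfiable

From constraints 4 and 15: x ≤ y ≤ 2. From constraint 1: w ≤ 0. Hence x + w ≤ 2. But constraint 16 requires x + w = 3, and 3 > 2. Contradiction.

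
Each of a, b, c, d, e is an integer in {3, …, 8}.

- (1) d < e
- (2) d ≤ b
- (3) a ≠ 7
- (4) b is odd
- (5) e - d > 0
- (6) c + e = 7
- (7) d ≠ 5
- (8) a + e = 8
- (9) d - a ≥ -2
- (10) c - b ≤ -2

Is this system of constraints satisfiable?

Take a = 4, b = 5, c = 3, d = 3, e = 4. Then constraint 5: e - d = 1; constraint 6: c + e = 7, and every other listed constraint is also met.

Satisfiable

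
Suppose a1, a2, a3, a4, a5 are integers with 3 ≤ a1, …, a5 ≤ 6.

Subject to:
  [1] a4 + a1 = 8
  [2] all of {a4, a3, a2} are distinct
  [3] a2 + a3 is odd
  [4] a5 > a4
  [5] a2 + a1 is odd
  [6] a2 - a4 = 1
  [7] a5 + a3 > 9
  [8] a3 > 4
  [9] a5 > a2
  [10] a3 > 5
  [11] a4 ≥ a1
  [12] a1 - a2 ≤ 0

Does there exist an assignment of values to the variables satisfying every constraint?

The assignment a1 = 4, a2 = 5, a3 = 6, a4 = 4, a5 = 6 works:
  constraint 1 holds since a4 + a1 = 8.
  constraint 6 holds since a2 - a4 = 1.
The rest check out directly.

Satisfiable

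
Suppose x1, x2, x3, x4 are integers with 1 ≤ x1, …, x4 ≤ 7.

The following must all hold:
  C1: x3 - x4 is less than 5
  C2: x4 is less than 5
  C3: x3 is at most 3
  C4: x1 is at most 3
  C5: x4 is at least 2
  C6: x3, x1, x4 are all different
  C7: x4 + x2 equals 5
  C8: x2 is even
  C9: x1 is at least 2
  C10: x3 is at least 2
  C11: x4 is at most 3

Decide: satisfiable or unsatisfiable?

Constraints 3, 4, 5, 9, 10, and 11 confine each of x3, x1, x4 to the 2 values {2, 3}.
Constraint 6 requires all 3 of them to be distinct, but only 2 values are available — impossible by the pigeonhole principle.

Unsatisfiable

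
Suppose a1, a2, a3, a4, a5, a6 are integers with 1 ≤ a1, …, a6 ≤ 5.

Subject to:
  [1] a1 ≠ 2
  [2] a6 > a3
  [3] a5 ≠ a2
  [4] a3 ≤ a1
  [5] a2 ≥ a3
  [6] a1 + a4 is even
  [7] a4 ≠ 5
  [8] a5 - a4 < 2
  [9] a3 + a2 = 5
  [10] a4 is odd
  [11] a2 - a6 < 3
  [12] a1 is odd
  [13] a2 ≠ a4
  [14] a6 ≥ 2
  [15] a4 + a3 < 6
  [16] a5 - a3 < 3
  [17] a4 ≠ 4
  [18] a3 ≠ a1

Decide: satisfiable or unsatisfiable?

Satisfiable

One satisfying assignment is a1 = 3, a2 = 4, a3 = 1, a4 = 3, a5 = 2, a6 = 2.
For the less obvious constraints — constraint 8: a5 - a4 = -1; constraint 9: a3 + a2 = 5; constraint 11: a2 - a6 = 2 — and the others hold by inspection.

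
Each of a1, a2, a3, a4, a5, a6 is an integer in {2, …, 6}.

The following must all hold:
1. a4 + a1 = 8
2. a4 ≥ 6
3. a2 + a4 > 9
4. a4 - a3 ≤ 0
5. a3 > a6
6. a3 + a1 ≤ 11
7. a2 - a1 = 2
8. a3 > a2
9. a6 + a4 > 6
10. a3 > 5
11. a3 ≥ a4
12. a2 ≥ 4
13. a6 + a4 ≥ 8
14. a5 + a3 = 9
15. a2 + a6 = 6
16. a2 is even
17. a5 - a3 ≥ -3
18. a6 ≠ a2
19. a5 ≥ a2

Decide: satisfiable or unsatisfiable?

Unsatisfiable

From constraints 12 and 19: a5 ≥ a2 ≥ 4. From constraints 2 and 11: a3 ≥ a4 ≥ 6. Hence a5 + a3 ≥ 10. But constraint 14 requires a5 + a3 = 9, and 9 < 10. Contradiction.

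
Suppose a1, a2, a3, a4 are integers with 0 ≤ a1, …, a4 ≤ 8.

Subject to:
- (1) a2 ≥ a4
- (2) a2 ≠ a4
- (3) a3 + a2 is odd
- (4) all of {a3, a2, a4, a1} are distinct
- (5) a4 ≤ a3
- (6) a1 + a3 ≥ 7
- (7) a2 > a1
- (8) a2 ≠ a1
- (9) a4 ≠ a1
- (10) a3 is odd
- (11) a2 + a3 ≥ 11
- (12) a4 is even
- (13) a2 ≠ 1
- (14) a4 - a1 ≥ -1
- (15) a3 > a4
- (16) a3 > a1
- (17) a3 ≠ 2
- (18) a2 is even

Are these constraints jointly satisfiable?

Satisfiable

Try a1 = 0, a2 = 6, a3 = 7, a4 = 2.
Check constraint 6: a1 + a3 = 7; constraint 11: a2 + a3 = 13; constraint 14: a4 - a1 = 2. The remaining constraints are straightforward to verify.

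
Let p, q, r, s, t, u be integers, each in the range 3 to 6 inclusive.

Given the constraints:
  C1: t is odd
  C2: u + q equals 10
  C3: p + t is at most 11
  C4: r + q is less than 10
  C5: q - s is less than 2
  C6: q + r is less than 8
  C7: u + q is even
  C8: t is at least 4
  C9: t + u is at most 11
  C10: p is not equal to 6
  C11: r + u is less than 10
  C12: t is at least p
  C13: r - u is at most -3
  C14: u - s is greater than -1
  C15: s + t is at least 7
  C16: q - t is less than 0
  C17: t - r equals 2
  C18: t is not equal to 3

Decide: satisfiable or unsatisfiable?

Satisfiable

Try p = 4, q = 4, r = 3, s = 4, t = 5, u = 6.
Check constraint 2: u + q = 10; constraint 3: p + t = 9. The remaining constraints are straightforward to verify.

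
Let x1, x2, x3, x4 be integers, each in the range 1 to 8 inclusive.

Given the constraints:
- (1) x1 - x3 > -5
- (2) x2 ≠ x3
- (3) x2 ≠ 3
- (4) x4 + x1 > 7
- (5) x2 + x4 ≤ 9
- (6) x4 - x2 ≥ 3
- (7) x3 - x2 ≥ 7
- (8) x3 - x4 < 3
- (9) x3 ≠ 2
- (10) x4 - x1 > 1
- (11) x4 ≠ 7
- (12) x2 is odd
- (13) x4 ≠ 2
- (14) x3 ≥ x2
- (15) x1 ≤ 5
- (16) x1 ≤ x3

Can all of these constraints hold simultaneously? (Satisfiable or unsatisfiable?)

Try x1 = 4, x2 = 1, x3 = 8, x4 = 6.
Check constraint 1: x1 - x3 = -4; constraint 4: x4 + x1 = 10; constraint 5: x2 + x4 = 7. The remaining constraints are straightforward to verify.

Satisfiable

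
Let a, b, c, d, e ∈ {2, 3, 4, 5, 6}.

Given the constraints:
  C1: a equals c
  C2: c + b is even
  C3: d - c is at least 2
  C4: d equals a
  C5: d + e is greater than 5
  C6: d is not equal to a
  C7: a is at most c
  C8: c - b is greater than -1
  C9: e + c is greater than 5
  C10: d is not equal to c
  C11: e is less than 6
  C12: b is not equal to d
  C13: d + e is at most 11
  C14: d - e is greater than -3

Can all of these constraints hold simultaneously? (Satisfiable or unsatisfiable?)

From constraints 1 and 4, d = a = c, so d = c. But constraint 10 says d ≠ c. Contradiction.

Unsatisfiable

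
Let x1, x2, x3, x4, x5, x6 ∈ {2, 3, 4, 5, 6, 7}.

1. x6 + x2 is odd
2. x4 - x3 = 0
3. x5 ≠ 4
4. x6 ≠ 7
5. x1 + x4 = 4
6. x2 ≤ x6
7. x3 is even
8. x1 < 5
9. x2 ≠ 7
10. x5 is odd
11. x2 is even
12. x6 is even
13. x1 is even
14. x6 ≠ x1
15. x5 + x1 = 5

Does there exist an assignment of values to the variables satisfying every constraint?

Unsatisfiable

Constraint 12 makes x6 even and constraint 11 makes x2 even, so x6 + x2 must be even. Constraint 1 says x6 + x2 is odd — contradiction.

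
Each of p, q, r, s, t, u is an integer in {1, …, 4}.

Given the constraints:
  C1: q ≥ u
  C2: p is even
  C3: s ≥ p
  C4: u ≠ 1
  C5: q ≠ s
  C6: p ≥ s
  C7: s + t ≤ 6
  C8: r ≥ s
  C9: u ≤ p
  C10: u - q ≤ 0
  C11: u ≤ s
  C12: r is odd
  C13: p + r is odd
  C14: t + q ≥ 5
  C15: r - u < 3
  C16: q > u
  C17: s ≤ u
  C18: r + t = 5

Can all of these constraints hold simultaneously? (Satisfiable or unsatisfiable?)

Try p = 2, q = 3, r = 3, s = 2, t = 2, u = 2.
Check constraint 7: s + t = 4; constraint 10: u - q = -1. The remaining constraints are straightforward to verify.

Satisfiable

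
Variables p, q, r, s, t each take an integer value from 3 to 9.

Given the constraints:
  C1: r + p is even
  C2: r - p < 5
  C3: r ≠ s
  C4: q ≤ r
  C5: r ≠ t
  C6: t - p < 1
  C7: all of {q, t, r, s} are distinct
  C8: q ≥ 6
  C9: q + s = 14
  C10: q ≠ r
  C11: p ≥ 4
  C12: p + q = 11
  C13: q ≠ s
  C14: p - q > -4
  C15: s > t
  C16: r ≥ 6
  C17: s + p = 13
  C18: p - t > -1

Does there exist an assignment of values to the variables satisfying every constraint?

Satisfiable

Try p = 5, q = 6, r = 7, s = 8, t = 3.
Check constraint 2: r - p = 2; constraint 6: t - p = -2. The remaining constraints are straightforward to verify.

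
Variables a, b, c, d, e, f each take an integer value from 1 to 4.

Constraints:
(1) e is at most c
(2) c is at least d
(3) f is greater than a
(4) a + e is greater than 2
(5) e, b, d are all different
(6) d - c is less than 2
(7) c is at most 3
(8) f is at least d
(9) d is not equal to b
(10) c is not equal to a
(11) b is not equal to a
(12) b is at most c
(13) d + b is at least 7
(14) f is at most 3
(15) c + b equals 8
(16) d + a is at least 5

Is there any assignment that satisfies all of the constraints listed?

Unsatisfiable

From constraints 8 and 14: d ≤ f ≤ 3. From constraints 7 and 12: b ≤ c ≤ 3. Hence d + b ≤ 6. But constraint 13 requires d + b ≥ 7, and 7 > 6. Contradiction.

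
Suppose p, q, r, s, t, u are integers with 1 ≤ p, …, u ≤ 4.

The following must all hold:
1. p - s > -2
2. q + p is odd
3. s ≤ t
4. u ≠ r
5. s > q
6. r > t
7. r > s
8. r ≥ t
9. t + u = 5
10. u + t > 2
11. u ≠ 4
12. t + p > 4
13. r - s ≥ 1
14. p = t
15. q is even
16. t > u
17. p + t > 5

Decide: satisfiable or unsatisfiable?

One satisfying assignment is p = 3, q = 2, r = 4, s = 3, t = 3, u = 2.
For the less obvious constraints — constraint 1: p - s = 0; constraint 9: t + u = 5 — and the others hold by inspection.

Satisfiable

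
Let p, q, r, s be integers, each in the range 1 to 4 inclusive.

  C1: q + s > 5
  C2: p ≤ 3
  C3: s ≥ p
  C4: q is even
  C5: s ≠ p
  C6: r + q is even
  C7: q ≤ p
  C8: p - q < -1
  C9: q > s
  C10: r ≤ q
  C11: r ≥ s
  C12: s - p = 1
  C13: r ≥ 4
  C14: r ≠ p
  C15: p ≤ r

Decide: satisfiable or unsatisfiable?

Unsatisfiable

From constraints 10 and 13: q ≥ r and r ≥ 4, so q ≥ 4. From constraints 2 and 7: q ≤ p and p ≤ 3, so q ≤ 3. But 3 < 4, so no value of q works.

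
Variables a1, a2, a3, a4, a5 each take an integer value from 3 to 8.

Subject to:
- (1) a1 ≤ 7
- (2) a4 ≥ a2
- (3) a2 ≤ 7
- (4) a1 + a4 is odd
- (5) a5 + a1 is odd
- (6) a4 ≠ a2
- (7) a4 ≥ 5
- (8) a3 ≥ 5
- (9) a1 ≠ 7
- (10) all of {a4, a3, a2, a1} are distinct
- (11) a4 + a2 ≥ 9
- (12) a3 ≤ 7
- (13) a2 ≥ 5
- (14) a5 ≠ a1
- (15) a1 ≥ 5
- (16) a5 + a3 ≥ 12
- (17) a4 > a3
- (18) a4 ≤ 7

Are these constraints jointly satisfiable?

Unsatisfiable

Constraints 1, 3, 7, 8, 12, 13, 15, and 18 confine each of a4, a3, a2, a1 to the 3 values {5, …, 7}.
Constraint 10 requires all 4 of them to be distinct, but only 3 values are available — impossible by the pigeonhole principle.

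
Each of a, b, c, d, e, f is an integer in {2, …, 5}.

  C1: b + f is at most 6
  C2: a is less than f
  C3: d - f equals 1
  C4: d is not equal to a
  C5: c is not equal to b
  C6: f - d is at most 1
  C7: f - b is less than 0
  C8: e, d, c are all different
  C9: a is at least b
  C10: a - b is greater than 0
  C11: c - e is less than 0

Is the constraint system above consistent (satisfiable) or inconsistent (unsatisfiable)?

Constraints 2, 7, and 10 give a < f, f < b, b < a. Chaining: a < f < b < a, which forces a < a — impossible.

Unsatisfiable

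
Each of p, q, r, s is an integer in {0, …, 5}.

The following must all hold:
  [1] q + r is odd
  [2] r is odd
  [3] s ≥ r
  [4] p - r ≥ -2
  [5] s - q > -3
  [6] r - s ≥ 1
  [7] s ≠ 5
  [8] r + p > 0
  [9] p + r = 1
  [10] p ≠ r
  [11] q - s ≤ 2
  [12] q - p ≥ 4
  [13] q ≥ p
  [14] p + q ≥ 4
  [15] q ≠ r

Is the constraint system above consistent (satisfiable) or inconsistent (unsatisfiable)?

Constraints 4, 6, 11, and 12 give q − p ≥ 4, p − r ≥ -2, r − s ≥ 1, s − q ≥ -2.
Adding all 4 inequalities: the left sides telescope to 0, and the right sides sum to 4 + (-2) + 1 + (-2) = 1. So 0 ≥ 1, which is false.

Unsatisfiable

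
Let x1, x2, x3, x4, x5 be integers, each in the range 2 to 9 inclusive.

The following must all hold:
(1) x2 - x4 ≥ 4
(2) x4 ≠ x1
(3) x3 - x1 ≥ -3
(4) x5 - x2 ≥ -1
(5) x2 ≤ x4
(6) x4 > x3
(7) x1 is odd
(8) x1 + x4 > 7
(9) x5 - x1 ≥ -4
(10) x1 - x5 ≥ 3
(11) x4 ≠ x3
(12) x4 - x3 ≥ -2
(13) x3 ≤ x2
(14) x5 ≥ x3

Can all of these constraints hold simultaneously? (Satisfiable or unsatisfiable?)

Constraints 1, 3, 4, 10, and 12 give x1 − x5 ≥ 3, x5 − x2 ≥ -1, x2 − x4 ≥ 4, x4 − x3 ≥ -2, x3 − x1 ≥ -3.
Adding all 5 inequalities: the left sides telescope to 0, and the right sides sum to 3 + (-1) + 4 + (-2) + (-3) = 1. So 0 ≥ 1, which is false.

Unsatisfiable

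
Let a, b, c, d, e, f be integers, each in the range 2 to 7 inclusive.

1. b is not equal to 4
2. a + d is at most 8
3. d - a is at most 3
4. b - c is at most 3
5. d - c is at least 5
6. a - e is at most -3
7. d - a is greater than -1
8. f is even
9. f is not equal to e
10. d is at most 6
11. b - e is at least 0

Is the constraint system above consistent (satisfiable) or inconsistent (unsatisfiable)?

Unsatisfiable

Constraints 3, 4, 5, 6, and 11 give c − b ≥ -3, b − e ≥ 0, e − a ≥ 3, a − d ≥ -3, d − c ≥ 5.
Adding all 5 inequalities: the left sides telescope to 0, and the right sides sum to (-3) + 0 + 3 + (-3) + 5 = 2. So 0 ≥ 2, which is false.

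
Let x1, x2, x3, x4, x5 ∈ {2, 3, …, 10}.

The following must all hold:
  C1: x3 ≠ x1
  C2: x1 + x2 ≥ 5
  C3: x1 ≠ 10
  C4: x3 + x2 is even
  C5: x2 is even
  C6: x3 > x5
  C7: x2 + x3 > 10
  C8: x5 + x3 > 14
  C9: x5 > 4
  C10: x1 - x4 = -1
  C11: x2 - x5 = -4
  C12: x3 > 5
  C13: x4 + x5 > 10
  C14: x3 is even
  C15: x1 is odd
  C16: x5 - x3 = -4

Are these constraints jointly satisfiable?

Try x1 = 5, x2 = 2, x3 = 10, x4 = 6, x5 = 6.
Check constraint 2: x1 + x2 = 7; constraint 7: x2 + x3 = 12. The remaining constraints are straightforward to verify.

Satisfiable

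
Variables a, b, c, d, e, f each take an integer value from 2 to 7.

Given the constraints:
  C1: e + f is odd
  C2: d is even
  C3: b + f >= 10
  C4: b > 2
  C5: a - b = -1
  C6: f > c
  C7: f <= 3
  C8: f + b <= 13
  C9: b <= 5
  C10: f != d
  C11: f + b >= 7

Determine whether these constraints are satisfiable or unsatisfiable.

From constraint 9: b ≤ 5. From constraint 7: f ≤ 3. Hence b + f ≤ 8. But constraint 3 requires b + f ≥ 10, and 10 > 8. Contradiction.

Unsatisfiable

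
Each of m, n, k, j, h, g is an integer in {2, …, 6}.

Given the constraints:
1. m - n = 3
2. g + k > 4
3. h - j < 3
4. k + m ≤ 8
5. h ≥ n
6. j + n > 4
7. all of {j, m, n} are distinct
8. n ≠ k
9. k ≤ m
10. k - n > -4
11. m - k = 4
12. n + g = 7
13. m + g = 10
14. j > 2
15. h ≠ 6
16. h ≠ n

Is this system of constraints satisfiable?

Satisfiable

Take m = 6, n = 3, k = 2, j = 4, h = 5, g = 4. Then constraint 1: m - n = 3; constraint 2: g + k = 6, and every other listed constraint is also met.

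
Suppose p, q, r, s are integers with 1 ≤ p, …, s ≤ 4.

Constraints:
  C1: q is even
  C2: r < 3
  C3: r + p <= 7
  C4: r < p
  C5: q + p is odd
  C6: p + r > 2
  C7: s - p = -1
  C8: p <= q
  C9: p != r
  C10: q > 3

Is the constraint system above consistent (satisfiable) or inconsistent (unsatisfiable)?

Setting (p, q, r, s) = (3, 4, 2, 2) satisfies everything: constraint 3: r + p = 5; constraint 6: p + r = 5; constraint 7: s - p = -1, and the others follow.

Satisfiable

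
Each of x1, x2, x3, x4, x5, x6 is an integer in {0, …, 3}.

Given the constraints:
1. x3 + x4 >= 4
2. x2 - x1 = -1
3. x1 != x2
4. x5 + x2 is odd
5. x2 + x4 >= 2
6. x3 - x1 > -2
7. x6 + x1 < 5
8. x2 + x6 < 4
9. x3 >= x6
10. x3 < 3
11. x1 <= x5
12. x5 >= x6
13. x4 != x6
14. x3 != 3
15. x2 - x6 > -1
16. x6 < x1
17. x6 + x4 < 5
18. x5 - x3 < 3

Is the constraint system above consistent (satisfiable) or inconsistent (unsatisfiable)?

Try x1 = 2, x2 = 1, x3 = 1, x4 = 3, x5 = 2, x6 = 0.
Check constraint 1: x3 + x4 = 4; constraint 2: x2 - x1 = -1. The remaining constraints are straightforward to verify.

Satisfiable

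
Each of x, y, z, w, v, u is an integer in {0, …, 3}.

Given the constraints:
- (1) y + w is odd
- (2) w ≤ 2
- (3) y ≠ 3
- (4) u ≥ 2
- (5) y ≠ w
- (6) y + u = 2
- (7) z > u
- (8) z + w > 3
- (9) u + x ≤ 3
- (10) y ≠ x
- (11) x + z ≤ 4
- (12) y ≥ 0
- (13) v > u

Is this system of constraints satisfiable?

One satisfying assignment is x = 1, y = 0, z = 3, w = 1, v = 3, u = 2.
For the less obvious constraints — constraint 6: y + u = 2; constraint 8: z + w = 4 — and the others hold by inspection.

Satisfiable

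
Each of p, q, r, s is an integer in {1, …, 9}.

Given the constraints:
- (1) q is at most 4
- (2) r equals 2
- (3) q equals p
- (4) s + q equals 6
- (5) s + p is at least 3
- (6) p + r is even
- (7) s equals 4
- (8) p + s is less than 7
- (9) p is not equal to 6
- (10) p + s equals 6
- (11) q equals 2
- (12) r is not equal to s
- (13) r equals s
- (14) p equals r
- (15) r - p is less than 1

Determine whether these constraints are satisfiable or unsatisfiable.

Unsatisfiable

Constraint 11 fixes q = 2 and constraint 7 fixes s = 4. Constraints 3, 13, and 14 give q = p = r = s, so q = s. But 2 ≠ 4 — contradiction.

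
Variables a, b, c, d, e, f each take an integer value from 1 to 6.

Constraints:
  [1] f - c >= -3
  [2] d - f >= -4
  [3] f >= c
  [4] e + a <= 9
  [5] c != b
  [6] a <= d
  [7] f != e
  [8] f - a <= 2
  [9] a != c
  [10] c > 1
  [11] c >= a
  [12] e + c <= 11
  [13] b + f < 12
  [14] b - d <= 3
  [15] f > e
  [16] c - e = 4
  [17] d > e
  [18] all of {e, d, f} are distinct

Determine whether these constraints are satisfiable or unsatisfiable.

One satisfying assignment is a = 4, b = 4, c = 6, d = 4, e = 2, f = 6.
For the less obvious constraints — constraint 1: f - c = 0; constraint 2: d - f = -2; constraint 4: e + a = 6 — and the others hold by inspection.

Satisfiable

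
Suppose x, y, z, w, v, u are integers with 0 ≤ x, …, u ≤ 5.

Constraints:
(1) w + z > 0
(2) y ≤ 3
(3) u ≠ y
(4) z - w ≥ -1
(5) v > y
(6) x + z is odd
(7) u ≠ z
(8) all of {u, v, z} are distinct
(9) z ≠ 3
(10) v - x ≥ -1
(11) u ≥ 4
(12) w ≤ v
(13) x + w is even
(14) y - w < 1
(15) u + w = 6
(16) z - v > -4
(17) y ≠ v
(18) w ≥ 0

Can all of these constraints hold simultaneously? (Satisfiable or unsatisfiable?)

Satisfiable

Try x = 3, y = 0, z = 0, w = 1, v = 2, u = 5.
Check constraint 1: w + z = 1; constraint 4: z - w = -1; constraint 10: v - x = -1. The remaining constraints are straightforward to verify.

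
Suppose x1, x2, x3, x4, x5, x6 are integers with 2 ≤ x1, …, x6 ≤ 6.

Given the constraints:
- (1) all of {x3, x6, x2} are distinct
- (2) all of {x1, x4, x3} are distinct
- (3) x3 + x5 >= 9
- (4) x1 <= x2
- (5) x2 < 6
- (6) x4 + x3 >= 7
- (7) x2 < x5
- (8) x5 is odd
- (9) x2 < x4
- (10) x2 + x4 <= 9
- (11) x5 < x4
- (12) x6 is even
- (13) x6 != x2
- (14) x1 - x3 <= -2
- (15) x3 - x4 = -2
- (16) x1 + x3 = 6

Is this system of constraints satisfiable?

Satisfiable

Setting (x1, x2, x3, x4, x5, x6) = (2, 3, 4, 6, 5, 6) satisfies everything: constraint 3: x3 + x5 = 9; constraint 6: x4 + x3 = 10, and the others follow.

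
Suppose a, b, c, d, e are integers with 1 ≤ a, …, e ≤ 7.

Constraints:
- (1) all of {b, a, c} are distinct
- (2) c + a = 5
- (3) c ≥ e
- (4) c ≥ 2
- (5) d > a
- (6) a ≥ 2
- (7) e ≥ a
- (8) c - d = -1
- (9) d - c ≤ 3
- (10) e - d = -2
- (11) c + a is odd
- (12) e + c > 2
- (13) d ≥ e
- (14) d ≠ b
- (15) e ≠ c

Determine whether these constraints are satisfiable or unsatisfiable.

One satisfying assignment is a = 2, b = 5, c = 3, d = 4, e = 2.
For the less obvious constraints — constraint 2: c + a = 5; constraint 8: c - d = -1; constraint 9: d - c = 1 — and the others hold by inspection.

Satisfiable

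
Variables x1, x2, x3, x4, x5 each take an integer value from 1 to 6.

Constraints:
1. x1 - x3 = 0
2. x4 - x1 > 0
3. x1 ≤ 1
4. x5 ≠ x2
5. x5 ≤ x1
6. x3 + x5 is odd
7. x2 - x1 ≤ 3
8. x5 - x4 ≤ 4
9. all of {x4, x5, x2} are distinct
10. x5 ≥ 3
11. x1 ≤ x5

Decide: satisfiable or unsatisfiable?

From constraints 5 and 10: x1 ≥ x5 and x5 ≥ 3, so x1 ≥ 3. From constraint 3: x1 ≤ 1. But 1 < 3, so no value of x1 works.

Unsatisfiable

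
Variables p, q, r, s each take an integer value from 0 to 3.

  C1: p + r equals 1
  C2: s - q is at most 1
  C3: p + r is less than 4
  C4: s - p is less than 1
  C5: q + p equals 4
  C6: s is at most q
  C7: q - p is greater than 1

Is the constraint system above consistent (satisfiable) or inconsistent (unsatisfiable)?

Satisfiable

The assignment p = 1, q = 3, r = 0, s = 1 works:
  constraint 1 holds since p + r = 1.
  constraint 2 holds since s - q = -2.
  constraint 3 holds since p + r = 1.
The rest check out directly.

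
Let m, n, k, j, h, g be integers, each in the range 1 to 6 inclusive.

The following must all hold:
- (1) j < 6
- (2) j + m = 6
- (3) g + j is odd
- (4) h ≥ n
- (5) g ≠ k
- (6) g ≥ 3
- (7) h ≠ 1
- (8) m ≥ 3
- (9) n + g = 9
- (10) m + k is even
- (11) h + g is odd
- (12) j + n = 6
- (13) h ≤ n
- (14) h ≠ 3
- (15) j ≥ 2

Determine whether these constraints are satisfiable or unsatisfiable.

The assignment m = 4, n = 4, k = 2, j = 2, h = 4, g = 5 works:
  constraint 2 holds since j + m = 6.
  constraint 9 holds since n + g = 9.
The rest check out directly.

Satisfiable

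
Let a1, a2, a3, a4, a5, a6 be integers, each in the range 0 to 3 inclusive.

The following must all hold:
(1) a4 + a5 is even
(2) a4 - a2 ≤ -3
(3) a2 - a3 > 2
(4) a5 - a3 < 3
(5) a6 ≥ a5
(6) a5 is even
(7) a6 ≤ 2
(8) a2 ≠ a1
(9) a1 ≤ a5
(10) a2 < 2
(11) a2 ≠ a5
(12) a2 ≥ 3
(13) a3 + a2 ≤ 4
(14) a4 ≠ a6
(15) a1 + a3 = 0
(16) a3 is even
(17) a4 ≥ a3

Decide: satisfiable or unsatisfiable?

Unsatisfiable

From constraint 12: a2 ≥ 3. From constraint 10: a2 ≤ 1. But 1 < 3, so no value of a2 works.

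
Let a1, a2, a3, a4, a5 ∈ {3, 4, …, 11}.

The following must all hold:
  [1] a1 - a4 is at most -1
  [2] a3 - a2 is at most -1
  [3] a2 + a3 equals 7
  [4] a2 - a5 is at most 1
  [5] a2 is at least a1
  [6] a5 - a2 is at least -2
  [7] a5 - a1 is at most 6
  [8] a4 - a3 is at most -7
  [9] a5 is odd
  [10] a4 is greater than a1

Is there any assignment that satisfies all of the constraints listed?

Unsatisfiable

Constraints 1, 2, 6, 7, and 8 give a3 − a4 ≥ 7, a4 − a1 ≥ 1, a1 − a5 ≥ -6, a5 − a2 ≥ -2, a2 − a3 ≥ 1.
Adding all 5 inequalities: the left sides telescope to 0, and the right sides sum to 7 + 1 + (-6) + (-2) + 1 = 1. So 0 ≥ 1, which is false.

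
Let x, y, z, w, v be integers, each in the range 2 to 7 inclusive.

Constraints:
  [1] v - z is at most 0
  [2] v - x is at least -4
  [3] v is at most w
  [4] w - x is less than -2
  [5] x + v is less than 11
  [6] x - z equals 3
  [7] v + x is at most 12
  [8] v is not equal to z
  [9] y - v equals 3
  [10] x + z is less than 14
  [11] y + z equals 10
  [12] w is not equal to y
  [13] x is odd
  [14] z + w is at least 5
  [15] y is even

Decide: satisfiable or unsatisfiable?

Satisfiable

One satisfying assignment is x = 7, y = 6, z = 4, w = 4, v = 3.
For the less obvious constraints — constraint 1: v - z = -1; constraint 2: v - x = -4; constraint 4: w - x = -3 — and the others hold by inspection.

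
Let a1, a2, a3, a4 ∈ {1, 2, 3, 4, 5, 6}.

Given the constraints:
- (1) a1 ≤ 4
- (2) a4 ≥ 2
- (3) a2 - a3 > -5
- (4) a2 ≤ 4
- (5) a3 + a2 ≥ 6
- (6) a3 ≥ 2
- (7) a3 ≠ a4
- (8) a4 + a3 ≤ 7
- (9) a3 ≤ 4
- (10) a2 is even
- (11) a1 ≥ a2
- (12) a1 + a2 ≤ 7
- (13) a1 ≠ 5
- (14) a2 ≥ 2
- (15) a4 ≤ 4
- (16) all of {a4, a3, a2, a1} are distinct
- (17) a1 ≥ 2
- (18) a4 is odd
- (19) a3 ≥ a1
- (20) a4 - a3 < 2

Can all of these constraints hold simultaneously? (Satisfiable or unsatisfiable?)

Unsatisfiable

Constraints 1, 2, 4, 6, 9, 14, 15, and 17 confine each of a4, a3, a2, a1 to the 3 values {2, …, 4}.
Constraint 16 requires all 4 of them to be distinct, but only 3 values are available — impossible by the pigeonhole principle.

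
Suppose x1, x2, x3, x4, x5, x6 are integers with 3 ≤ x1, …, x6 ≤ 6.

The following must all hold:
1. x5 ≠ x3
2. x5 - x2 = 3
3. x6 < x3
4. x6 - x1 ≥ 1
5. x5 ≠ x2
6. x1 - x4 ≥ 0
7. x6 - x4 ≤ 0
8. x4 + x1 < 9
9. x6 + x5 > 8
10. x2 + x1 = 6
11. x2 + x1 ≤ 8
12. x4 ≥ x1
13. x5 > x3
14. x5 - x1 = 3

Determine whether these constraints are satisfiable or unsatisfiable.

Constraints 4, 6, and 7 give x6 − x1 ≥ 1, x1 − x4 ≥ 0, x4 − x6 ≥ 0.
Adding all 3 inequalities: the left sides telescope to 0, and the right sides sum to 1 + 0 + 0 = 1. So 0 ≥ 1, which is false.

Unsatisfiable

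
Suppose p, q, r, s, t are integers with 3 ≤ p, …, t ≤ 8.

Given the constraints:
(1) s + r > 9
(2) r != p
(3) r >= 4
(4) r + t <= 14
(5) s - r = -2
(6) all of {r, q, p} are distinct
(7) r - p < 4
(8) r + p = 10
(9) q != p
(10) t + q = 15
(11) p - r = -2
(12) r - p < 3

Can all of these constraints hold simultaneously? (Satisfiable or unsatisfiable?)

One satisfying assignment is p = 4, q = 7, r = 6, s = 4, t = 8.
For the less obvious constraints — constraint 1: s + r = 10; constraint 4: r + t = 14; constraint 5: s - r = -2 — and the others hold by inspection.

Satisfiable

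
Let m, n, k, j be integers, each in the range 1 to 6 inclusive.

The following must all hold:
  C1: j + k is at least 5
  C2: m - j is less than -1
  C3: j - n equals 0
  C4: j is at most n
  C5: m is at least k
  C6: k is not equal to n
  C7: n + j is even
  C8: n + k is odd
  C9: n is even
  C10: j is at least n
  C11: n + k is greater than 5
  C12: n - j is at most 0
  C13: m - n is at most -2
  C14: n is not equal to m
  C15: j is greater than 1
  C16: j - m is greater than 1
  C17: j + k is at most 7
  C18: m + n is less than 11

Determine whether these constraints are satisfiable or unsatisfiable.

The assignment m = 2, n = 6, k = 1, j = 6 works:
  constraint 1 holds since j + k = 7.
  constraint 2 holds since m - j = -4.
  constraint 3 holds since j - n = 0.
The rest check out directly.

Satisfiable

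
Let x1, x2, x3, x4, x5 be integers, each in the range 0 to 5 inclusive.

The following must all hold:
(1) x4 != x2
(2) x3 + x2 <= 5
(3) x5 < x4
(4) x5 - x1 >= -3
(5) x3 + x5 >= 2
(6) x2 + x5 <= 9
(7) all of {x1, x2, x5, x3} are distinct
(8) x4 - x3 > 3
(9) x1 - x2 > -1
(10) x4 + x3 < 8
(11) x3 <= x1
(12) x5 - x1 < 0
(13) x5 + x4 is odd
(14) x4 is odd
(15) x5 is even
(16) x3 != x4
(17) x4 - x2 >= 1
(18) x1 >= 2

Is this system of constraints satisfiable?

One satisfying assignment is x1 = 5, x2 = 4, x3 = 1, x4 = 5, x5 = 2.
For the less obvious constraints — constraint 2: x3 + x2 = 5; constraint 4: x5 - x1 = -3; constraint 5: x3 + x5 = 3 — and the others hold by inspection.

Satisfiable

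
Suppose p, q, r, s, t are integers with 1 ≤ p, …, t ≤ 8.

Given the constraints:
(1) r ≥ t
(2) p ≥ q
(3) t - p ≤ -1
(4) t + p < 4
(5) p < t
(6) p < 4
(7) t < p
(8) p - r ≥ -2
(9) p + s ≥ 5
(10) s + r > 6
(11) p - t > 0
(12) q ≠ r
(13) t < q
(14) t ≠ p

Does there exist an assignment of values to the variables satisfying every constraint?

Unsatisfiable

Constraints 2, 5, and 13 give p < t, t < q, q ≤ p. Chaining: p < t < q ≤ p, which forces p < p — impossible.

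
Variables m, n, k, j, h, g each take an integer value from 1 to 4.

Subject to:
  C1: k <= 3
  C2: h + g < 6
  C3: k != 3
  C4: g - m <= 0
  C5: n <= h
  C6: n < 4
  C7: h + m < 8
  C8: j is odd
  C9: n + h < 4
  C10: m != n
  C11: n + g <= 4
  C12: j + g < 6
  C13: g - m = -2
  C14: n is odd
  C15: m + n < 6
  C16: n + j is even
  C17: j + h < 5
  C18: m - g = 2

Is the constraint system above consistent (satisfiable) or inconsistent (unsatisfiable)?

The assignment m = 4, n = 1, k = 2, j = 3, h = 1, g = 2 works:
  constraint 2 holds since h + g = 3.
  constraint 4 holds since g - m = -2.
  constraint 7 holds since h + m = 5.
The rest check out directly.

Satisfiable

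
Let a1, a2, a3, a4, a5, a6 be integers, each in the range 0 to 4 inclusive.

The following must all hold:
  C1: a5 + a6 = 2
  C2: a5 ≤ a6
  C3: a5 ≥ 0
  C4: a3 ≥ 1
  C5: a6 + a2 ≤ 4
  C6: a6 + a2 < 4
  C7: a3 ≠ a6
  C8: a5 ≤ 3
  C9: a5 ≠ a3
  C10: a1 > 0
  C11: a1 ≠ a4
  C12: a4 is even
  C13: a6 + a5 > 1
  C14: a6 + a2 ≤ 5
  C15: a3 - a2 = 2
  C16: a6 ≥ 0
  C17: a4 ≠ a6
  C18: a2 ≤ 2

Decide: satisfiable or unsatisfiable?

Satisfiable

Try a1 = 1, a2 = 1, a3 = 3, a4 = 2, a5 = 1, a6 = 1.
Check constraint 1: a5 + a6 = 2; constraint 5: a6 + a2 = 2; constraint 6: a6 + a2 = 2. The remaining constraints are straightforward to verify.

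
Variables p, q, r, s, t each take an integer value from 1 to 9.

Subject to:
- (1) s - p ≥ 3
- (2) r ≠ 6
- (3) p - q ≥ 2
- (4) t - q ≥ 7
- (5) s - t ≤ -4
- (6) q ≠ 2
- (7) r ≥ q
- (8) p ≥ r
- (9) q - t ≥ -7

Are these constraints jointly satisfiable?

Constraints 1, 3, 5, and 9 give s − p ≥ 3, p − q ≥ 2, q − t ≥ -7, t − s ≥ 4.
Adding all 4 inequalities: the left sides telescope to 0, and the right sides sum to 3 + 2 + (-7) + 4 = 2. So 0 ≥ 2, which is false.

Unsatisfiable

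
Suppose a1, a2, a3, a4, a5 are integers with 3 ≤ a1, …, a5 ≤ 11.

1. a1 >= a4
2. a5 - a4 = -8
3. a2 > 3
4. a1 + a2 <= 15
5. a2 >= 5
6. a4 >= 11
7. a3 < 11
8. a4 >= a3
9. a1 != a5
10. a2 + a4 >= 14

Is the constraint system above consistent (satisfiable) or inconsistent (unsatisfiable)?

From constraints 1 and 6: a1 ≥ a4 ≥ 11. From constraint 5: a2 ≥ 5. Hence a1 + a2 ≥ 16. But constraint 4 requires a1 + a2 ≤ 15, and 15 < 16. Contradiction.

Unsatisfiable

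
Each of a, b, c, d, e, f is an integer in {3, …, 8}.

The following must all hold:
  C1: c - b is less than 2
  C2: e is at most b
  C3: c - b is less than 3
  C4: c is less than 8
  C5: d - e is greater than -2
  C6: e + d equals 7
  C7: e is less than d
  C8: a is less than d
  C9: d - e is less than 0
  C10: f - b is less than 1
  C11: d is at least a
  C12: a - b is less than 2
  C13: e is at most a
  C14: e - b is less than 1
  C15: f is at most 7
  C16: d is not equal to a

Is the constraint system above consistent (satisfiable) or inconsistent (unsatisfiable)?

Unsatisfiable

Constraints 8, 9, and 13 give e ≤ a, a < d, d < e. Chaining: e ≤ a < d < e, which forces e < e — impossible.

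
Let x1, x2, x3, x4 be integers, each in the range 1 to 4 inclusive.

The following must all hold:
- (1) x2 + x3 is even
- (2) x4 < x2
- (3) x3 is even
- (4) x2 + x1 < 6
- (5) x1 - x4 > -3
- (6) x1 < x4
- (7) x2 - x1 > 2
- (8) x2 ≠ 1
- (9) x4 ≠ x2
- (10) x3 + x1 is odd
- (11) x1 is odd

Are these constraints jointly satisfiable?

Take x1 = 1, x2 = 4, x3 = 4, x4 = 3. Then constraint 4: x2 + x1 = 5; constraint 5: x1 - x4 = -2; constraint 7: x2 - x1 = 3, and every other listed constraint is also met.

Satisfiable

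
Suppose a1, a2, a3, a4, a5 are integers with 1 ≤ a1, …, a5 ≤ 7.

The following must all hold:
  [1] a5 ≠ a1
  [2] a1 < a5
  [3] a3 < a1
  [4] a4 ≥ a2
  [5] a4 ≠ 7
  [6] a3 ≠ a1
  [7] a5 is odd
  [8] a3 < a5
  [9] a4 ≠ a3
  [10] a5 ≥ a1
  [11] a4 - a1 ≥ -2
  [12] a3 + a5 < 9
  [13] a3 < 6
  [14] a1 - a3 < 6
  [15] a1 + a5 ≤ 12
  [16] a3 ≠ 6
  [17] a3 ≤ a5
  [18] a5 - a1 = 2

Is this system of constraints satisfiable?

Satisfiable

The assignment a1 = 5, a2 = 1, a3 = 1, a4 = 5, a5 = 7 works:
  constraint 11 holds since a4 - a1 = 0.
  constraint 12 holds since a3 + a5 = 8.
  constraint 14 holds since a1 - a3 = 4.
The rest check out directly.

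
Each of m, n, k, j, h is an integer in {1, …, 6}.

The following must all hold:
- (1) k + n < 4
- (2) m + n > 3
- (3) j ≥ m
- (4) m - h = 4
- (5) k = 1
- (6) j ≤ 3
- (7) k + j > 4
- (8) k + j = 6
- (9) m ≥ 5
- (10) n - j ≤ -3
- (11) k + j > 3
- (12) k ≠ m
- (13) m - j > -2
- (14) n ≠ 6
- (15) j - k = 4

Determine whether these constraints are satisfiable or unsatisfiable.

From constraint 9: m ≥ 5. From constraints 3 and 6: m ≤ j and j ≤ 3, so m ≤ 3. But 3 < 5, so no value of m works.

Unsatisfiable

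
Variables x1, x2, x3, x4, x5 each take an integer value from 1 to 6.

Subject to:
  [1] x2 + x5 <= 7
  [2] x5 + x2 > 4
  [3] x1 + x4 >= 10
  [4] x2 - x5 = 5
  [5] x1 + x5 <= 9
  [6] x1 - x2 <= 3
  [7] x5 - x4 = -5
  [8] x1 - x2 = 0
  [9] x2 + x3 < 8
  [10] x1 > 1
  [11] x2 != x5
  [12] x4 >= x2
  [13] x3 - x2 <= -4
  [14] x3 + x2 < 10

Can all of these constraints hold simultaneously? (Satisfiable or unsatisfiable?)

Setting (x1, x2, x3, x4, x5) = (6, 6, 1, 6, 1) satisfies everything: constraint 1: x2 + x5 = 7; constraint 2: x5 + x2 = 7, and the others follow.

Satisfiable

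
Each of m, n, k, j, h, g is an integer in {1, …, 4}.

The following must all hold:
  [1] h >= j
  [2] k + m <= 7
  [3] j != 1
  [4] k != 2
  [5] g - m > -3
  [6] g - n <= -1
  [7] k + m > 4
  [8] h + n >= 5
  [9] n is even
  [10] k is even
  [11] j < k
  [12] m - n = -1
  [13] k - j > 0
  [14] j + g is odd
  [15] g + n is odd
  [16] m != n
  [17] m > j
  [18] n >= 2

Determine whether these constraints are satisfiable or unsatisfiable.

Take m = 3, n = 4, k = 4, j = 2, h = 2, g = 3. Then constraint 2: k + m = 7; constraint 5: g - m = 0, and every other listed constraint is also met.

Satisfiable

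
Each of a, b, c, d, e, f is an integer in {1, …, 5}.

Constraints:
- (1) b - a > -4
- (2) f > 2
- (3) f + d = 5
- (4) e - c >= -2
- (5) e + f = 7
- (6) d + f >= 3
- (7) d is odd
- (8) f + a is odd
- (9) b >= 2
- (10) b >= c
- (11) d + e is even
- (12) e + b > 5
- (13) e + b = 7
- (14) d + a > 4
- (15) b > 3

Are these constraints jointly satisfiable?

The assignment a = 5, b = 4, c = 3, d = 1, e = 3, f = 4 works:
  constraint 1 holds since b - a = -1.
  constraint 3 holds since f + d = 5.
The rest check out directly.

Satisfiable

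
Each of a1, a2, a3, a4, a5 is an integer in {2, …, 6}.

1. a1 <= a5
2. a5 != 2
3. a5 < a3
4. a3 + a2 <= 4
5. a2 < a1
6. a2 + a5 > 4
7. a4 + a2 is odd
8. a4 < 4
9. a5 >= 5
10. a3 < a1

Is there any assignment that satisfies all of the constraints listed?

Unsatisfiable

Constraints 1, 3, and 10 give a5 < a3, a3 < a1, a1 ≤ a5. Chaining: a5 < a3 < a1 ≤ a5, which forces a5 < a5 — impossible.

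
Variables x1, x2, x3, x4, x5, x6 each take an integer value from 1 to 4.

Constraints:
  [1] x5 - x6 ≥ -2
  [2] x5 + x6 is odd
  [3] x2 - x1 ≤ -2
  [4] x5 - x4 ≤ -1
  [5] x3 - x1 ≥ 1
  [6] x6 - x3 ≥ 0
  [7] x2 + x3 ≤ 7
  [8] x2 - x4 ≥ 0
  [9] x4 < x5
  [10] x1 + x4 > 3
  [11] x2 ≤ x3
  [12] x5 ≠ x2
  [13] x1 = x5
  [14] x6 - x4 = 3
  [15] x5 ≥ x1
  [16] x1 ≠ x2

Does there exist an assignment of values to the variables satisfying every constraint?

Unsatisfiable

Constraints 1, 3, 4, 5, 6, and 8 give x5 − x6 ≥ -2, x6 − x3 ≥ 0, x3 − x1 ≥ 1, x1 − x2 ≥ 2, x2 − x4 ≥ 0, x4 − x5 ≥ 1.
Adding all 6 inequalities: the left sides telescope to 0, and the right sides sum to (-2) + 0 + 1 + 2 + 0 + 1 = 2. So 0 ≥ 2, which is false.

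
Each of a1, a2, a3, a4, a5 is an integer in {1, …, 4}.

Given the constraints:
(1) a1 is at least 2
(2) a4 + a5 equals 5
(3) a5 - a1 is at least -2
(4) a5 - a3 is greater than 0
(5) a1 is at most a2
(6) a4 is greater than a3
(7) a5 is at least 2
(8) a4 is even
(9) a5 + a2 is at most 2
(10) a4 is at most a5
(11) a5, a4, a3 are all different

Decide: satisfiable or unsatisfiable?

Unsatisfiable

From constraint 7: a5 ≥ 2. From constraints 1 and 5: a2 ≥ a1 ≥ 2. Hence a5 + a2 ≥ 4. But constraint 9 requires a5 + a2 ≤ 2, and 2 < 4. Contradiction.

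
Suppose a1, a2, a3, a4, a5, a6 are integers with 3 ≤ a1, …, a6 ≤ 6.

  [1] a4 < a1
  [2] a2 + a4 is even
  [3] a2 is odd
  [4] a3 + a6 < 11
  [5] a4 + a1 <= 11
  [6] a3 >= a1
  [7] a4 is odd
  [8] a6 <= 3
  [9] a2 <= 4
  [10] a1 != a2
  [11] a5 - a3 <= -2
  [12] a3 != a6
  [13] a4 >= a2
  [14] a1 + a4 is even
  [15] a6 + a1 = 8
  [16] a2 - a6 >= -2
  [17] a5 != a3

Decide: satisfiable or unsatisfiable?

Satisfiable

Try a1 = 5, a2 = 3, a3 = 6, a4 = 3, a5 = 3, a6 = 3.
Check constraint 4: a3 + a6 = 9; constraint 5: a4 + a1 = 8. The remaining constraints are straightforward to verify.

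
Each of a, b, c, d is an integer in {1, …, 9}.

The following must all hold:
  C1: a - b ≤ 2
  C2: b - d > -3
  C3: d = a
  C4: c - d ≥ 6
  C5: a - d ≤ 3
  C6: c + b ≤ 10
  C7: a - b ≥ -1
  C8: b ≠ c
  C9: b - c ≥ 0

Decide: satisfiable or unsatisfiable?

Constraints 4, 5, 7, and 9 give b − c ≥ 0, c − d ≥ 6, d − a ≥ -3, a − b ≥ -1.
Adding all 4 inequalities: the left sides telescope to 0, and the right sides sum to 0 + 6 + (-3) + (-1) = 2. So 0 ≥ 2, which is false.

Unsatisfiable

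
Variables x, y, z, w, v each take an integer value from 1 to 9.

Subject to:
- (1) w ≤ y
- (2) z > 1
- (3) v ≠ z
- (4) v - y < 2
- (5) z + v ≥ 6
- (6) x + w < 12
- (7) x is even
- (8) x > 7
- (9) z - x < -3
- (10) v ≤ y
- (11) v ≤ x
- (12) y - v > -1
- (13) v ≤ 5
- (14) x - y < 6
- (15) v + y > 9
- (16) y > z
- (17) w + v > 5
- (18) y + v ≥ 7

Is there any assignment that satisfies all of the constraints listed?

Satisfiable

Take x = 8, y = 5, z = 2, w = 2, v = 5. Then constraint 4: v - y = 0; constraint 5: z + v = 7, and every other listed constraint is also met.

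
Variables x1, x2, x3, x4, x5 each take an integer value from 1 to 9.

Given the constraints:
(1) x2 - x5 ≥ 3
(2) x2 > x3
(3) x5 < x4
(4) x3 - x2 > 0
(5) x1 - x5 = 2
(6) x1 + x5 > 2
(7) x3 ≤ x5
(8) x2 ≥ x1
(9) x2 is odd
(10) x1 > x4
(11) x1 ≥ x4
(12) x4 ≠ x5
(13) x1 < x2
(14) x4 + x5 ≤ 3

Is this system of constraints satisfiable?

Unsatisfiable

Constraints 3, 4, 7, 10, and 13 give x5 < x4, x4 < x1, x1 < x2, x2 < x3, x3 ≤ x5. Chaining: x5 < x4 < x1 < x2 < x3 ≤ x5, which forces x5 < x5 — impossible.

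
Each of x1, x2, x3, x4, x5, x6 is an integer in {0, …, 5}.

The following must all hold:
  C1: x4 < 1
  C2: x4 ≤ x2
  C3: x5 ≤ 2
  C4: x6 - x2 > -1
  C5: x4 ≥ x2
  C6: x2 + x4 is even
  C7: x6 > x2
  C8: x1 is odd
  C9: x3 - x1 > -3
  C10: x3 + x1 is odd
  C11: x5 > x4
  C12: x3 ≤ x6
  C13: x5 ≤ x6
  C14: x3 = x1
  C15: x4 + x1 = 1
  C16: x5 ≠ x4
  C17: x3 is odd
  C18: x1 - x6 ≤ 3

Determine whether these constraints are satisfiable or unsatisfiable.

Unsatisfiable

Constraint 17 makes x3 odd and constraint 8 makes x1 odd, so x3 + x1 must be even. Constraint 10 says x3 + x1 is odd — contradiction.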